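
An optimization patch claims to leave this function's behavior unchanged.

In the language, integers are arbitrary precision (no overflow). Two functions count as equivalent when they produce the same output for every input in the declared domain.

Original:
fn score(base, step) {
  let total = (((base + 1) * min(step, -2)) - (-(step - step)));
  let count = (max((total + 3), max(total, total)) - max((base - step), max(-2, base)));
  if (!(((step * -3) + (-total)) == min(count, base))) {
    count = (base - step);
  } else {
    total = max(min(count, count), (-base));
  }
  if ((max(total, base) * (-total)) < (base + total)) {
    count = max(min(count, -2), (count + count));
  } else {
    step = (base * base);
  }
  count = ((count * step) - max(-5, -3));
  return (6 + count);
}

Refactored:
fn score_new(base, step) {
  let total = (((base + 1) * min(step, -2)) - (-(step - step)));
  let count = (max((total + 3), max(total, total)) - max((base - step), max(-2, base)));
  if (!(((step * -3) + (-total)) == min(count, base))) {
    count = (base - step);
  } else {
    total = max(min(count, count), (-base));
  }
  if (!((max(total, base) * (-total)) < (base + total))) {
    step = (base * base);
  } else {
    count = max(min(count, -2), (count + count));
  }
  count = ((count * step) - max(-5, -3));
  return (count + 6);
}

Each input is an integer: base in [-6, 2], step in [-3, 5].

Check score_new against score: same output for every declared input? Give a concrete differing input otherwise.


Behavior is preserved: although boolean connective usage differs, the outputs never diverge.
One worked example (base=-1, step=1) — score: total = 0; count = 4; (!(((step * -3) + (-total)) == min(count, base))) -> true; count = -2; ((max(total, base) * (-total)) < (base + total)) -> false; step = 1; count = 1; return 7; score_new: total = 0; count = 4; (!(((step * -3) + (-total)) == min(count, base))) -> true; count = -2; (!((max(total, base) * (-total)) < (base + total))) -> true; step = 1; count = 1; return 7; agreement on 7.
Sweeping the whole domain (81 inputs) finds no disagreement.
verdict: equivalent


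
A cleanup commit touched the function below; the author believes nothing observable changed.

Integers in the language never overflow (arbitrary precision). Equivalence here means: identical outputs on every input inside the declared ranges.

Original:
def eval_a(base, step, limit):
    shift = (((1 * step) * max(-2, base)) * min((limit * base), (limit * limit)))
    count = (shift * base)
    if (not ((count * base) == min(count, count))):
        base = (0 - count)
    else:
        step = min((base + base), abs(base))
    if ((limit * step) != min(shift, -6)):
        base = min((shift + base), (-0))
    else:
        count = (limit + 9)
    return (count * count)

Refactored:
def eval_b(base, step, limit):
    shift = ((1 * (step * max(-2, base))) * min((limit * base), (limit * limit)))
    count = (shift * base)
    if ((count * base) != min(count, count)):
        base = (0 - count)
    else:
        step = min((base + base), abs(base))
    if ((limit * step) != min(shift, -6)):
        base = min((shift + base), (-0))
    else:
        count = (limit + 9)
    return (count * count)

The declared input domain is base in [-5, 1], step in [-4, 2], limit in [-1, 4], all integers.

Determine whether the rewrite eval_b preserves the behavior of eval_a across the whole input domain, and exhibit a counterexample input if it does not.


The two versions differ — the changes include comparison usage differs; and boolean connective usage differs.
Tracing base=-3, step=1, limit=0: eval_a: shift := 0 | count := 0 | (not ((count * base) == min(count, count))): false | step := -6 | ((limit * step) != min(shift, -6)): true | base := -3 | result 0 | eval_b: shift := 0 | count := 0 | ((count * base) != min(count, count)): false | step := -6 | ((limit * step) != min(shift, -6)): true | base := -3 | result 0 — matching result 0.
Every one of the 294 inputs gives matching results.
verdict: equivalent


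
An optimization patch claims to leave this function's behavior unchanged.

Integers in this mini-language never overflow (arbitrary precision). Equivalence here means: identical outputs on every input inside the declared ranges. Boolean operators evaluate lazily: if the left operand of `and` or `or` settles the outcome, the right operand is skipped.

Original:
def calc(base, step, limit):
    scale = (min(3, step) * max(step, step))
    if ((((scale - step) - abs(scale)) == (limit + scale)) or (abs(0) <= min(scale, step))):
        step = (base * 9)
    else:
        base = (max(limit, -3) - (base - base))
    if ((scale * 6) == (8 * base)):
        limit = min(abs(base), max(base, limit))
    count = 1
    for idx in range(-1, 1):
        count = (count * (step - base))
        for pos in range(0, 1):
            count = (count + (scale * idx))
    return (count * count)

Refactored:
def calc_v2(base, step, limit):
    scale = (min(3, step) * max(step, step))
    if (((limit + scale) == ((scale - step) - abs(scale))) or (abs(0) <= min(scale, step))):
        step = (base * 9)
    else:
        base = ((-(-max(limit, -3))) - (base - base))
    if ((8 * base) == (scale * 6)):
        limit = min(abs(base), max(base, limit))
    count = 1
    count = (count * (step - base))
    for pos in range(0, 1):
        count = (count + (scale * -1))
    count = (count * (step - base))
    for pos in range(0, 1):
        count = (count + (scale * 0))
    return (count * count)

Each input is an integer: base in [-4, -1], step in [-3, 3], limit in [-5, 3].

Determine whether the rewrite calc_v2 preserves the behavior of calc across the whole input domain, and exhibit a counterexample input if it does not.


Comparing the listings, the differences include: local variable names differ; and constant usage differs; and arithmetic usage differs; and statement counts differ; and loop structure differs.
Tracing base=-1, step=-2, limit=0: calc: scale := 4 | ((((scale - step) - abs(scale)) == (limit + scale)) or (abs(0) <= min(scale, step))): false | base := 0 | ((scale * 6) == (8 * base)): false | count := 1 | iter idx=-1: | count := -2 | iter pos=0: | count := -6 | iter idx=0: | count := 12 | iter pos=0: | count := 12 | result 144 | calc_v2: scale := 4 | (((limit + scale) == ((scale - step) - abs(scale))) or (abs(0) <= min(scale, step))): false | base := 0 | ((8 * base) == (scale * 6)): false | count := 1 | count := -2 | iter pos=0: | count := -6 | count := 12 | iter pos=0: | count := 12 | result 144 — matching result 144.
An exhaustive pass over the 252 declared inputs shows identical outputs.
verdict: equivalent


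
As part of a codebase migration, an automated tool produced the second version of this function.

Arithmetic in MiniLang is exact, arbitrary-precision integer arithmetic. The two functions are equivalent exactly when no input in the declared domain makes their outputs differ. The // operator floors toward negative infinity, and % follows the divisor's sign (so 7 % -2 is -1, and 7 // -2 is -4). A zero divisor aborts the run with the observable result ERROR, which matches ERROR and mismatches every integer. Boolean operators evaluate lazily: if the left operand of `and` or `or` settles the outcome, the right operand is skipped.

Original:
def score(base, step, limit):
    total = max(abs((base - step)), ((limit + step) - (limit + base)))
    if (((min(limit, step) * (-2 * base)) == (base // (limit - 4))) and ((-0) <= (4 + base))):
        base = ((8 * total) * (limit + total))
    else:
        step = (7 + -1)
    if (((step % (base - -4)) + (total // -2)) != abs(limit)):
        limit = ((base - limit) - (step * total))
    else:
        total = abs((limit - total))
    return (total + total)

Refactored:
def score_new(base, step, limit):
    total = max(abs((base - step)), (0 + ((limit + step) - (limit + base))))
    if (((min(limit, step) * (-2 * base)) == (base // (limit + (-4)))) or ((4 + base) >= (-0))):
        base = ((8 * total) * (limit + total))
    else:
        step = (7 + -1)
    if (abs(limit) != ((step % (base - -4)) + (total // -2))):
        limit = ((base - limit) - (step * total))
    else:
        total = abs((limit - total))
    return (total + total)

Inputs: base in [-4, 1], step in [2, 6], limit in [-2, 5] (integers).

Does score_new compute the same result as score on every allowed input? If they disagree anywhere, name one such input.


The rewrite breaks on base=-4, step=2, limit=-2, where the results are ERROR and 12.
score: total := 6 | (((min(limit, step) * (-2 * base)) == (base // (limit - 4))) and ((-0) <= (4 + base))): false | step := 6 | divide-by-zero, output ERROR
score_new: total := 6 | (((min(limit, step) * (-2 * base)) == (base // (limit + (-4)))) or ((4 + base) >= (-0))): true | base := 192 | (abs(limit) != ((step % (base - -4)) + (total // -2))): true | limit := 182 | result 12
verdict: not equivalent; witness: base=-4, step=2, limit=-2


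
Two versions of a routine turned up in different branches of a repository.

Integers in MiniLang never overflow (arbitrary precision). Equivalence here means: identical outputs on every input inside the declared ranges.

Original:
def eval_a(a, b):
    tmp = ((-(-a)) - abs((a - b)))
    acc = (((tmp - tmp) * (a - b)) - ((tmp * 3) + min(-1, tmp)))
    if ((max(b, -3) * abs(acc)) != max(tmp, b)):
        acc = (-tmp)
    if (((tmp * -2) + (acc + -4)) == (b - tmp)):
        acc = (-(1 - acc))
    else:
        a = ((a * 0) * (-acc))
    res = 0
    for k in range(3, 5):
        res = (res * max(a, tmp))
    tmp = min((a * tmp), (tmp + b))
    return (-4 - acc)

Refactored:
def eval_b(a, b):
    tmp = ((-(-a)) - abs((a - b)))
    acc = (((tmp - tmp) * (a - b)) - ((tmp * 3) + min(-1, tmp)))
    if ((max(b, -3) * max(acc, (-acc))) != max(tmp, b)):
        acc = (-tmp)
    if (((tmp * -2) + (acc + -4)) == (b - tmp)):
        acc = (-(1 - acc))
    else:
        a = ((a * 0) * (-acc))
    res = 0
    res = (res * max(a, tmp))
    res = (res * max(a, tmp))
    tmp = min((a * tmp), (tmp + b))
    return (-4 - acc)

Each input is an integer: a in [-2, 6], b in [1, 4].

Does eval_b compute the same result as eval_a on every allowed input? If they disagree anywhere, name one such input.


Changes here: loop structure differs, min/max/abs usage differs, arithmetic usage differs, local variable names differ; the full 36-point sweep finds no disagreement.
verdict: equivalent


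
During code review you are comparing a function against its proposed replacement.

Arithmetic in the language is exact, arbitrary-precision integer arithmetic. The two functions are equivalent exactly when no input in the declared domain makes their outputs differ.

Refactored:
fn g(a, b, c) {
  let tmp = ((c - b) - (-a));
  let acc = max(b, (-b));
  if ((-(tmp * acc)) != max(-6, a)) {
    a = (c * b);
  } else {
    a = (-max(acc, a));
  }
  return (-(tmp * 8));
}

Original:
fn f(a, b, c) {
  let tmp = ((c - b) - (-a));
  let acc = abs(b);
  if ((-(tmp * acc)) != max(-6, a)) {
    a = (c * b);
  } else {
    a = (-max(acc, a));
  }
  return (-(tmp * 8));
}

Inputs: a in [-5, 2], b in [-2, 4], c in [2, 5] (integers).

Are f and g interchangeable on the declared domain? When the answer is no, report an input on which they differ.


Differences: min/max/abs usage differs — yet all 224 inputs agree.
verdict: equivalent


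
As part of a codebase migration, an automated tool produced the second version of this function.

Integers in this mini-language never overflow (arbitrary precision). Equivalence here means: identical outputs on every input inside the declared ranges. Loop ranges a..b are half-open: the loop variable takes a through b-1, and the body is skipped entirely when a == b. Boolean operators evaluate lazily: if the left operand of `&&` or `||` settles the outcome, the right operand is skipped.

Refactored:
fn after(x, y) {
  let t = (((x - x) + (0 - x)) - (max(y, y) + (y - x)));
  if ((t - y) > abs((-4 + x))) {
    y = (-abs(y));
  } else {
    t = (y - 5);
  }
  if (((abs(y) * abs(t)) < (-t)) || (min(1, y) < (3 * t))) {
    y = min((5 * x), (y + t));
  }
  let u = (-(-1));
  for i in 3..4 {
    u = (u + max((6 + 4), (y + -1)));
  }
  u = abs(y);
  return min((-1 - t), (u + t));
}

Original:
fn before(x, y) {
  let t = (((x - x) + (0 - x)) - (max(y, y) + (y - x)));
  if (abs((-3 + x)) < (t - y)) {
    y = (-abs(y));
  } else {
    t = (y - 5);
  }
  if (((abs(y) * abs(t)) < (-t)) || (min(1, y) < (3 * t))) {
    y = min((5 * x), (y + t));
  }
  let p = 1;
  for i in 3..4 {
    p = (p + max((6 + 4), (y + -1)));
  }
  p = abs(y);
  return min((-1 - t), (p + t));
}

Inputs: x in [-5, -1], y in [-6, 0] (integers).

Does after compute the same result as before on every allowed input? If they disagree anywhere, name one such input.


Input x=-5, y=-3: -7 from before versus -5 from after.
verdict: not equivalent; witness: x=-5, y=-3


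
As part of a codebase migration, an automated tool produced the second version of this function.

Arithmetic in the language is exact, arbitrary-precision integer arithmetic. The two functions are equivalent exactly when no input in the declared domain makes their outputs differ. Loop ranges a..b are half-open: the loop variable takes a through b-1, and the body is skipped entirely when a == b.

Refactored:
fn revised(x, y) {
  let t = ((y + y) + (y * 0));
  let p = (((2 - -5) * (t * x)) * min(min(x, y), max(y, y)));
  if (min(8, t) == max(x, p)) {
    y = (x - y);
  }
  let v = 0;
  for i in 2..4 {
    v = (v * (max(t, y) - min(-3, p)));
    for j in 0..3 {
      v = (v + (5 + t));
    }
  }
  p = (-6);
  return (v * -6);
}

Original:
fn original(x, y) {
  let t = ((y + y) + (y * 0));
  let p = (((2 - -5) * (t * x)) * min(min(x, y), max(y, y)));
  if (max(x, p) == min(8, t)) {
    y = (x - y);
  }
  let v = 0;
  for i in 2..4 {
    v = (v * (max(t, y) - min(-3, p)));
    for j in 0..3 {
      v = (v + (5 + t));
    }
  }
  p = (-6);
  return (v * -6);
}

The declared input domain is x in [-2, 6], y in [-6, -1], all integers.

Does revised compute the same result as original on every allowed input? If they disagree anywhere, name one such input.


The two versions differ — the changes include same computation, different form.
Tracing x=-2, y=-6: original: t = -12; p = -1008; (max(x, p) == min(8, t)) -> false; v = 0; [i=2]; v = 0; [j=0]; v = -7; [j=1]; v = -14; [j=2]; v = -21; [i=3]; v = -21042; [j=0]; v = -21049; [j=1]; v = -21056; [j=2]; v = -21063; p = -6; return 126378 | revised: t = -12; p = -1008; (min(8, t) == max(x, p)) -> false; v = 0; [i=2]; v = 0; [j=0]; v = -7; [j=1]; v = -14; [j=2]; v = -21; [i=3]; v = -21042; [j=0]; v = -21049; [j=1]; v = -21056; [j=2]; v = -21063; p = -6; return 126378 — matching result 126378.
Every one of the 54 inputs gives matching results.
verdict: equivalent


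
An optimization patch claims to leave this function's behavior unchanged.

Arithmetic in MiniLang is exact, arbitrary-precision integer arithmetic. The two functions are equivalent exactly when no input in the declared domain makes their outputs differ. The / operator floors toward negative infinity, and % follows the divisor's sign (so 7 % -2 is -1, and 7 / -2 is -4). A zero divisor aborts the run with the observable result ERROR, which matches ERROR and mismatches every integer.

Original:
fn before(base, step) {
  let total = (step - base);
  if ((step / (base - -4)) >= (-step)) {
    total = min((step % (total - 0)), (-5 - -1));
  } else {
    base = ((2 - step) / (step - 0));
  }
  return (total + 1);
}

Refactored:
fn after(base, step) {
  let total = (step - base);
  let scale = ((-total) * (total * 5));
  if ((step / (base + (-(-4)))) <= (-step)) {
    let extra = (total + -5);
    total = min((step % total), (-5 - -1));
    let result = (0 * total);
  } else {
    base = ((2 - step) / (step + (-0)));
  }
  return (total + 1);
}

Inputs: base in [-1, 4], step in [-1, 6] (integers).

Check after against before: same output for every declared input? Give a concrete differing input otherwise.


At base=-1, step=-1: before gives 1, after gives ERROR.
verdict: not equivalent; witness: base=-1, step=-1


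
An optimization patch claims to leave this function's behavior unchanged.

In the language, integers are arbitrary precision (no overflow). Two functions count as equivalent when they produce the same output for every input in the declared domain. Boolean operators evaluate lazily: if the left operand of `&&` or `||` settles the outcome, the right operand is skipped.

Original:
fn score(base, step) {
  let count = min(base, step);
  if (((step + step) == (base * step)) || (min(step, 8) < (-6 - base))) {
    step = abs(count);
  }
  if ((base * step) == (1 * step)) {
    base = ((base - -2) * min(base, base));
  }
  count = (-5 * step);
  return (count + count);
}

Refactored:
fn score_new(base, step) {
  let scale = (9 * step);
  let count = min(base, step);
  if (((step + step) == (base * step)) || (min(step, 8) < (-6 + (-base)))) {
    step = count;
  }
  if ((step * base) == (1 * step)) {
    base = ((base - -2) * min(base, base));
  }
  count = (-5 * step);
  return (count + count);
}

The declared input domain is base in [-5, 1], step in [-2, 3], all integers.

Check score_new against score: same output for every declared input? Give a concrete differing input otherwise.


Not equivalent: base=-5, step=-2 separates them (-50 vs 50).
score: count := -5 | (((step + step) == (base * step)) || (min(step, 8) < (-6 - base))): true | step := 5 | ((base * step) == (1 * step)): false | count := -25 | result -50
score_new: scale := -18 | count := -5 | (((step + step) == (base * step)) || (min(step, 8) < (-6 + (-base)))): true | step := -5 | ((step * base) == (1 * step)): false | count := 25 | result 50
verdict: not equivalent; witness: base=-5, step=-2


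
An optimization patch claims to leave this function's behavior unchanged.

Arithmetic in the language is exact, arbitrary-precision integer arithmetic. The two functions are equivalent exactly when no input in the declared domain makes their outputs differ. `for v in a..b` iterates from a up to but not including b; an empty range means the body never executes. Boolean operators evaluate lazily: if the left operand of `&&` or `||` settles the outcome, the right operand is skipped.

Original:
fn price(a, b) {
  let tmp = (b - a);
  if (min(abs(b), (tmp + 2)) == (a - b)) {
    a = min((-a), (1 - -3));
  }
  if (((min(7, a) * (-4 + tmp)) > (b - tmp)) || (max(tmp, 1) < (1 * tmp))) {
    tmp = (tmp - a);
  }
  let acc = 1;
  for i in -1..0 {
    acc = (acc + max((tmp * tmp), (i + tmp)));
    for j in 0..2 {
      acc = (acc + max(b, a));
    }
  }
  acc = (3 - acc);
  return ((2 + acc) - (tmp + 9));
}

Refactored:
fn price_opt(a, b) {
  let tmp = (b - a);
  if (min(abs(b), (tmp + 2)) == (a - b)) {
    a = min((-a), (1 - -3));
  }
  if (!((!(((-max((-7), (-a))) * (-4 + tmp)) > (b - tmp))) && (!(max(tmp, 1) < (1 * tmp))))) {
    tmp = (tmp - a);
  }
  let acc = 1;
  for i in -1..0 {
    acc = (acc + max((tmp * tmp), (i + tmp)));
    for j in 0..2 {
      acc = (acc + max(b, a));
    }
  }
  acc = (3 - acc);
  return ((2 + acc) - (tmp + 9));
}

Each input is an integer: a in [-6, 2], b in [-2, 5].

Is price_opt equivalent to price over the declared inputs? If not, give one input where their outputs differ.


Reading the diff, among the changes: boolean connective usage differs, plus min/max/abs usage differs.
One worked example (a=-5, b=3) — price: tmp := 8 | (min(abs(b), (tmp + 2)) == (a - b)): false | (((min(7, a) * (-4 + tmp)) > (b - tmp)) || (max(tmp, 1) < (1 * tmp))): false | acc := 1 | iter i=-1: | acc := 65 | iter j=0: | acc := 68 | iter j=1: | acc := 71 | acc := -68 | result -83; price_opt: tmp := 8 | (min(abs(b), (tmp + 2)) == (a - b)): false | (!((!(((-max((-7), (-a))) * (-4 + tmp)) > (b - tmp))) && (!(max(tmp, 1) < (1 * tmp))))): false | acc := 1 | iter i=-1: | acc := 65 | iter j=0: | acc := 68 | iter j=1: | acc := 71 | acc := -68 | result -83; agreement on -83.
Sweeping the whole domain (72 inputs) finds no disagreement.
verdict: equivalent


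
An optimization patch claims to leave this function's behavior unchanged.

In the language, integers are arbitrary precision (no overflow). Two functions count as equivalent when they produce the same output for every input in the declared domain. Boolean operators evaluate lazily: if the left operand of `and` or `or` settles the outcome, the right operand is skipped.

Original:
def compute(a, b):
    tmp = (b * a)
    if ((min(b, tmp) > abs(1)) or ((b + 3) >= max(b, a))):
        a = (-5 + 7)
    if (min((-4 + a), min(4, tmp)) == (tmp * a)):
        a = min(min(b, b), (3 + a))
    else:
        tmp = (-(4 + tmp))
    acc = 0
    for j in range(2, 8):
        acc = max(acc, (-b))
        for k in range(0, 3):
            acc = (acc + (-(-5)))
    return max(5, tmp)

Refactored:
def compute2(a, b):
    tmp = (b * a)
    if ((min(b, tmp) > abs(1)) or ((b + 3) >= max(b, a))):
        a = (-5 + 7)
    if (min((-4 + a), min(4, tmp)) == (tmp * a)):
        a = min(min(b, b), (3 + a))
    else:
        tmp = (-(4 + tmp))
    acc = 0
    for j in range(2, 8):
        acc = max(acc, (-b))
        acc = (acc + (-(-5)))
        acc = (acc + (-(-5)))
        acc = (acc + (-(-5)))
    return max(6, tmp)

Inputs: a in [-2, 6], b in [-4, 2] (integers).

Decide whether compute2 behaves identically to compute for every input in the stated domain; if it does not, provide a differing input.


Consider the input a=-2, b=-4.
compute: tmp := 8 | ((min(b, tmp) > abs(1)) or ((b + 3) >= max(b, a))): true | a := 2 | (min((-4 + a), min(4, tmp)) == (tmp * a)): false | tmp := -12 | acc := 0 | iter j=2: | acc := 4 | iter k=0: | acc := 9 | iter k=1: | acc := 14 | iter k=2: | acc := 19 | iter j=3: | acc := 19 | iter k=0: | acc := 24 | iter k=1: | acc := 29 | iter k=2: | acc := 34 | iter j=4: | acc := 34 | iter k=0: | acc := 39 | iter k=1: | acc := 44 | iter k=2: | acc := 49 | iter j=5: | acc := 49 | iter k=0: | acc := 54 | iter k=1: | acc := 59 | iter k=2: | acc := 64 | iter j=6: | acc := 64 | iter k=0: | acc := 69 | iter k=1: | acc := 74 | iter k=2: | acc := 79 | iter j=7: | acc := 79 | iter k=0: | acc := 84 | iter k=1: | acc := 89 | iter k=2: | acc := 94 | result 5
compute2: tmp := 8 | ((min(b, tmp) > abs(1)) or ((b + 3) >= max(b, a))): true | a := 2 | (min((-4 + a), min(4, tmp)) == (tmp * a)): false | tmp := -12 | acc := 0 | iter j=2: | acc := 4 | acc := 9 | acc := 14 | acc := 19 | iter j=3: | acc := 19 | acc := 24 | acc := 29 | acc := 34 | iter j=4: | acc := 34 | acc := 39 | acc := 44 | acc := 49 | iter j=5: | acc := 49 | acc := 54 | acc := 59 | acc := 64 | iter j=6: | acc := 64 | acc := 69 | acc := 74 | acc := 79 | iter j=7: | acc := 79 | acc := 84 | acc := 89 | acc := 94 | result 6
5 != 6, so the rewrite changes behavior.
verdict: not equivalent; witness: a=-2, b=-4


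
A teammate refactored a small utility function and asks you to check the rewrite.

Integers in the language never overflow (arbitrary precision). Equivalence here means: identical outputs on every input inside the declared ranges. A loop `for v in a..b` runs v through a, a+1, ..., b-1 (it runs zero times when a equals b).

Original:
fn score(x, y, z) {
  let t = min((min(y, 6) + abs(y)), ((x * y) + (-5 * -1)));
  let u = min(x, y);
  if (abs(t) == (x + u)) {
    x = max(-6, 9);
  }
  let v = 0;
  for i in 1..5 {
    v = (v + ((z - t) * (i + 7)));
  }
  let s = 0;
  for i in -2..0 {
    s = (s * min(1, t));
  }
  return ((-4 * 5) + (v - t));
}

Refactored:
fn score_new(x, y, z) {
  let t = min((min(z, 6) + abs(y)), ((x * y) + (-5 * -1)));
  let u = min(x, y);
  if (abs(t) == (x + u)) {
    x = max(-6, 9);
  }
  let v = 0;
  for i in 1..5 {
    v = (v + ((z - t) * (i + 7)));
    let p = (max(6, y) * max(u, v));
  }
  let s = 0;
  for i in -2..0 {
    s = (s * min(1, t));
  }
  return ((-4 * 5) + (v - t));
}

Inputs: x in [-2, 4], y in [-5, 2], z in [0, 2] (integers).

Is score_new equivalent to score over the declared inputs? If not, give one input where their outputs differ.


Take x=-2, y=-5, z=0.
score: t=0, then u=-5, then (abs(t) == (x + u)) is false, then v=0, then (i=1), then v=0, then (i=2), then v=0, then (i=3), then v=0, then (i=4), then v=0, then s=0, then (i=-2), then s=0, then (i=-1), then s=0, then returns -20
score_new: t=5, then u=-5, then (abs(t) == (x + u)) is false, then v=0, then (i=1), then v=-40, then p=-30, then (i=2), then v=-85, then p=-30, then (i=3), then v=-135, then p=-30, then (i=4), then v=-190, then p=-30, then s=0, then (i=-2), then s=0, then (i=-1), then s=0, then returns -215
-20 vs -215 — the two versions disagree here.
verdict: not equivalent; witness: x=-2, y=-5, z=0


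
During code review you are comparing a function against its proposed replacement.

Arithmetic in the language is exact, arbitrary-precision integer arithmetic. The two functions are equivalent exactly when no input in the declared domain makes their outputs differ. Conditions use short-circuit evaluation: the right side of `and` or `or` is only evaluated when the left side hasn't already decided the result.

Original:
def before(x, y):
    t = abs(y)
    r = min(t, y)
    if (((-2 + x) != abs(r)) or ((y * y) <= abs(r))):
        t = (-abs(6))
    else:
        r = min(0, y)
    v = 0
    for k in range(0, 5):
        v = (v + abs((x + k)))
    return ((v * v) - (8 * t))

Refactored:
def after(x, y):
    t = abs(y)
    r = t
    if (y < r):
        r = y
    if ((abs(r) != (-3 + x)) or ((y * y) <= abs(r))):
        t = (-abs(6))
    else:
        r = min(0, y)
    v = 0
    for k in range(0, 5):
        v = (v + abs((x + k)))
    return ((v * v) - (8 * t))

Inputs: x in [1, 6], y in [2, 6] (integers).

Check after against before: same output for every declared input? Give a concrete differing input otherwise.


Take x=4, y=2.
before: t = 2; r = 2; (((-2 + x) != abs(r)) or ((y * y) <= abs(r))) -> false; r = 0; v = 0; [k=0]; v = 4; [k=1]; v = 9; [k=2]; v = 15; [k=3]; v = 22; [k=4]; v = 30; return 884
after: t = 2; r = 2; (y < r) -> false; ((abs(r) != (-3 + x)) or ((y * y) <= abs(r))) -> true; t = -6; v = 0; [k=0]; v = 4; [k=1]; v = 9; [k=2]; v = 15; [k=3]; v = 22; [k=4]; v = 30; return 948
884 != 948, so the rewrite changes behavior.
verdict: not equivalent; witness: x=4, y=2


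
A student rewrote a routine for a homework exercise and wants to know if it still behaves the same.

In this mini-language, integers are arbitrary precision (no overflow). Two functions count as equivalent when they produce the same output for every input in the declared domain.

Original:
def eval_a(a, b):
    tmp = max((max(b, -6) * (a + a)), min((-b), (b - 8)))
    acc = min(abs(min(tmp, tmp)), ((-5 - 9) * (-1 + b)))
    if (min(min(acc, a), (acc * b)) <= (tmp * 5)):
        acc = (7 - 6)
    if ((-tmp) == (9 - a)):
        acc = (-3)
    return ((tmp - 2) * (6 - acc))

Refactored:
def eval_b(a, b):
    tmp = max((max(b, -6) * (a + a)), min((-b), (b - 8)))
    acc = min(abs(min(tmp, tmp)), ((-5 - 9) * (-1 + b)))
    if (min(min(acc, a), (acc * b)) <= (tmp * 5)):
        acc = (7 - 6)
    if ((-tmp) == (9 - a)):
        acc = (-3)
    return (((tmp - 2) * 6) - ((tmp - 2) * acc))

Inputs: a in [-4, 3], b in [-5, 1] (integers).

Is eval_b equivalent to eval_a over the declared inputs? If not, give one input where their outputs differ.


The two are interchangeable: arithmetic usage differs; also constant usage differs, and every declared input agrees.
One worked example (a=-1, b=1) — eval_a: tmp=-2, then acc=0, then (min(min(acc, a), (acc * b)) <= (tmp * 5)) is false, then ((-tmp) == (9 - a)) is false, then returns -24; eval_b: tmp=-2, then acc=0, then (min(min(acc, a), (acc * b)) <= (tmp * 5)) is false, then ((-tmp) == (9 - a)) is false, then returns -24; agreement on -24.
An exhaustive pass over the 56 declared inputs shows identical outputs.
verdict: equivalent


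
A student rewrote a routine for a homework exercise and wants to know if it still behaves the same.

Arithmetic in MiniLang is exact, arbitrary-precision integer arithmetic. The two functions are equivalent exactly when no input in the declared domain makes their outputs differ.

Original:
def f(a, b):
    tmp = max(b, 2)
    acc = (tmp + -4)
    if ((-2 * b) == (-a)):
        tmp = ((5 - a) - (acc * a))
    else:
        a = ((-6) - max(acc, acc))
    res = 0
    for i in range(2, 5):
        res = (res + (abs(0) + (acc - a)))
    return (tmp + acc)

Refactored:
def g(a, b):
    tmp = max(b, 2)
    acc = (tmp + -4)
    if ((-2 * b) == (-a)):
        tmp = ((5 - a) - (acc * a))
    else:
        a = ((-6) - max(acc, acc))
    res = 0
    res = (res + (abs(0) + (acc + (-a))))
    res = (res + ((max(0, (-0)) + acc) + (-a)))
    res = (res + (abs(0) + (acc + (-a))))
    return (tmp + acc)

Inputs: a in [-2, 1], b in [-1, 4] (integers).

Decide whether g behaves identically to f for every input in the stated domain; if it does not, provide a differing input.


This is a faithful refactor — loop structure differs, plus min/max/abs usage differs, plus constant usage differs, plus local variable names differ, plus arithmetic usage differs, plus statement counts differ, but the computed results match everywhere.
Tracing a=1, b=2: f: tmp=2, then acc=-2, then ((-2 * b) == (-a)) is false, then a=-4, then res=0, then (i=2), then res=2, then (i=3), then res=4, then (i=4), then res=6, then returns 0 | g: tmp=2, then acc=-2, then ((-2 * b) == (-a)) is false, then a=-4, then res=0, then res=2, then res=4, then res=6, then returns 0 — matching result 0.
Sweeping the whole domain (24 inputs) finds no disagreement.
verdict: equivalent


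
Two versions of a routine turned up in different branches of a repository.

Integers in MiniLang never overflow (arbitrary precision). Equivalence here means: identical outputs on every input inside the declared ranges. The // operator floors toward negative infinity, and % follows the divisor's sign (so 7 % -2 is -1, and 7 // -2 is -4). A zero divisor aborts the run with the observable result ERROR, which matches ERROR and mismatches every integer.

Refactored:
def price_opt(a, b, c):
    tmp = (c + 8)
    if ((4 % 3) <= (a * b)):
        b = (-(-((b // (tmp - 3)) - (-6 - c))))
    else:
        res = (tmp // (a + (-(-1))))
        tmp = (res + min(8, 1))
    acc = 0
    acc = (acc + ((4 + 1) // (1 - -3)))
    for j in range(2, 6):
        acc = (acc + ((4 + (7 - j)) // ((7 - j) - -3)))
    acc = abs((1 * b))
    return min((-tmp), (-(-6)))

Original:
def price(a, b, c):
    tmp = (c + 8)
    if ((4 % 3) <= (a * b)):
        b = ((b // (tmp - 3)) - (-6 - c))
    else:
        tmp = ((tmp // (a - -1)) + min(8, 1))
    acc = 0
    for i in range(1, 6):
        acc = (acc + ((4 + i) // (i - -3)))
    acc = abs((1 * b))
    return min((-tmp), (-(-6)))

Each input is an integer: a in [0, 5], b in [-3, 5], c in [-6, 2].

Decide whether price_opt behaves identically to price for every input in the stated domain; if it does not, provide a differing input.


Although loop structure differs, plus statement counts differ, plus constant usage differs, plus arithmetic usage differs, plus local variable names differ, 486/486 inputs agree.
verdict: equivalent


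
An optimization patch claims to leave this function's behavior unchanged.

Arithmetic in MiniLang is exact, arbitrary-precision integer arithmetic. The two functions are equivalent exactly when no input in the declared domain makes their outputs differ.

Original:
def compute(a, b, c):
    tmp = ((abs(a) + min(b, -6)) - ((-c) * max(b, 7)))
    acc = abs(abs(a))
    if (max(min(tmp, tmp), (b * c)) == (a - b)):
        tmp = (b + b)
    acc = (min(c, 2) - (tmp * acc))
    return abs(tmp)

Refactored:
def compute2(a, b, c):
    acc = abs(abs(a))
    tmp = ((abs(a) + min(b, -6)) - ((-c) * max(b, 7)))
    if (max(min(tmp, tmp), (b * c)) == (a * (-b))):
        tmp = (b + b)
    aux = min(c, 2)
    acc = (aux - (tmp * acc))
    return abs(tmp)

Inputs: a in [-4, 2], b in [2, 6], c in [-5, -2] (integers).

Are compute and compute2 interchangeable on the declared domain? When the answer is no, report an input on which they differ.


a=-4, b=2, c=-3 yields 4 from compute but 23 from compute2.
verdict: not equivalent; witness: a=-4, b=2, c=-3


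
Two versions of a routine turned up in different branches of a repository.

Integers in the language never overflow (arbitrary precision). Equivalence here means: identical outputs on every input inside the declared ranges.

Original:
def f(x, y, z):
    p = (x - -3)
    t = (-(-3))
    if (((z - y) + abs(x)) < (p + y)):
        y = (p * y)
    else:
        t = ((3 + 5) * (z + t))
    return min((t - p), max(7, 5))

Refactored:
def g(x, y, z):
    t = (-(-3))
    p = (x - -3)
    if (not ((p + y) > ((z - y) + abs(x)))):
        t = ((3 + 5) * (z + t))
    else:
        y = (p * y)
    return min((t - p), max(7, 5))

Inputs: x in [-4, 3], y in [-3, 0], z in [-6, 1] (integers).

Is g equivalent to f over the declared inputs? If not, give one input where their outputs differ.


The two are interchangeable: comparison usage differs; boolean connective usage differs, and every declared input agrees.
As a probe, take x=-2, y=-2, z=-3: f runs p becomes 1; next t becomes 3; next (((z - y) + abs(x)) < (p + y)) evaluates to false; next t becomes 0; next final value -1; g runs t becomes 3; next p becomes 1; next (not ((p + y) > ((z - y) + abs(x)))) evaluates to true; next t becomes 0; next final value -1; both end at -1.
Sweeping the whole domain (256 inputs) finds no disagreement.
verdict: equivalent


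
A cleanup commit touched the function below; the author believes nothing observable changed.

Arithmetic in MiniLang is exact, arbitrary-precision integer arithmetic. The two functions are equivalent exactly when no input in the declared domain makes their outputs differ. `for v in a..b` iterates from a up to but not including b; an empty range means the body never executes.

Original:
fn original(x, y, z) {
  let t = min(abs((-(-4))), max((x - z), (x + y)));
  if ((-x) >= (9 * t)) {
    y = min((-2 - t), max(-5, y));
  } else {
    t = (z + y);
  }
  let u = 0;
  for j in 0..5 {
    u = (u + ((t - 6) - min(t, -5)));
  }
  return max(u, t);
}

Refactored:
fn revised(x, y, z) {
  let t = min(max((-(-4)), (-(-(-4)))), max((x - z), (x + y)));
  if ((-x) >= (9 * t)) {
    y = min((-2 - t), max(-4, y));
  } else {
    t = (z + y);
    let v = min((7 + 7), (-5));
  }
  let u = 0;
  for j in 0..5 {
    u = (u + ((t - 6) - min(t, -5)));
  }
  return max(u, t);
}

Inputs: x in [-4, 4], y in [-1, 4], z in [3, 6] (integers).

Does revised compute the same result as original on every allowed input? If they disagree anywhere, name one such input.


Although `-5` became `-4`, no input in the stated domain can expose it; all 216 inputs agree.
verdict: equivalent


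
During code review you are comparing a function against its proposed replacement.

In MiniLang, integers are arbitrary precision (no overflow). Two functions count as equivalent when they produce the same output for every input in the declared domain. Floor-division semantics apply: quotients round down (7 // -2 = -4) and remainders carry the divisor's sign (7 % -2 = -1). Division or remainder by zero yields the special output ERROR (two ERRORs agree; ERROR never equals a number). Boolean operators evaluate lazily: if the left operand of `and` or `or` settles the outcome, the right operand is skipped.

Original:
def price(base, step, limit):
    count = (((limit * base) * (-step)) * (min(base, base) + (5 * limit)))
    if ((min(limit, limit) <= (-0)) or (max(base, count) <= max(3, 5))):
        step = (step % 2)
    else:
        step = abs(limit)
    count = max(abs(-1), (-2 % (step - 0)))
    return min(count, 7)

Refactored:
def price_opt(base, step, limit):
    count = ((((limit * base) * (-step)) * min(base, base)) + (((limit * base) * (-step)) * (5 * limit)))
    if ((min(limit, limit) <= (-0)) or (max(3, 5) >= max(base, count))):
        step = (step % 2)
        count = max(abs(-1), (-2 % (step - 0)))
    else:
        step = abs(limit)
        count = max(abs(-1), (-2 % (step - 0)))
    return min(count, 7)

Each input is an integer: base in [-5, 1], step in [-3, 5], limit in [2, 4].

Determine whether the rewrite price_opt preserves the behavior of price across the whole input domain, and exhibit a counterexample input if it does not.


This is a faithful refactor — statement counts differ; and arithmetic usage differs; and comparison usage differs; and min/max/abs usage differs; and constant usage differs, but the computed results match everywhere.
One worked example (base=-4, step=5, limit=4) — price: count = 1280; ((min(limit, limit) <= (-0)) or (max(base, count) <= max(3, 5))) -> false; step = 4; count = 2; return 2; price_opt: count = 1280; ((min(limit, limit) <= (-0)) or (max(3, 5) >= max(base, count))) -> false; step = 4; count = 2; return 2; agreement on 2.
Checked all 189 inputs in the declared domain: the outputs agree on every one.
verdict: equivalent


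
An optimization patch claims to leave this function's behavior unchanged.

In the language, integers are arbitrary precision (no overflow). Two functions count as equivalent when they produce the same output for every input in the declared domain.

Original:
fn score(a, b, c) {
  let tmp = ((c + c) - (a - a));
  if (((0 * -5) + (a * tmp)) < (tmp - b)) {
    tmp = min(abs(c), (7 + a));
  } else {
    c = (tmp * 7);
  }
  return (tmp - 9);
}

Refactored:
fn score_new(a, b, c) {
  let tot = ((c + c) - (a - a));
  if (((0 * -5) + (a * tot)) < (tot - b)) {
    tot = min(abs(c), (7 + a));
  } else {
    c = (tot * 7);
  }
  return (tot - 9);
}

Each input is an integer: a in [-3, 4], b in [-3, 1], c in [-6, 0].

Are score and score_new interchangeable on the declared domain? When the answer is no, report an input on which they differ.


Behavior is preserved: although local variable names differ, the outputs never diverge.
Tracing a=1, b=-1, c=0: score: tmp=0, then (((0 * -5) + (a * tmp)) < (tmp - b)) is true, then tmp=0, then returns -9 | score_new: tot=0, then (((0 * -5) + (a * tot)) < (tot - b)) is true, then tot=0, then returns -9 — matching result -9.
Checked all 280 inputs in the declared domain: the outputs agree on every one.
verdict: equivalent


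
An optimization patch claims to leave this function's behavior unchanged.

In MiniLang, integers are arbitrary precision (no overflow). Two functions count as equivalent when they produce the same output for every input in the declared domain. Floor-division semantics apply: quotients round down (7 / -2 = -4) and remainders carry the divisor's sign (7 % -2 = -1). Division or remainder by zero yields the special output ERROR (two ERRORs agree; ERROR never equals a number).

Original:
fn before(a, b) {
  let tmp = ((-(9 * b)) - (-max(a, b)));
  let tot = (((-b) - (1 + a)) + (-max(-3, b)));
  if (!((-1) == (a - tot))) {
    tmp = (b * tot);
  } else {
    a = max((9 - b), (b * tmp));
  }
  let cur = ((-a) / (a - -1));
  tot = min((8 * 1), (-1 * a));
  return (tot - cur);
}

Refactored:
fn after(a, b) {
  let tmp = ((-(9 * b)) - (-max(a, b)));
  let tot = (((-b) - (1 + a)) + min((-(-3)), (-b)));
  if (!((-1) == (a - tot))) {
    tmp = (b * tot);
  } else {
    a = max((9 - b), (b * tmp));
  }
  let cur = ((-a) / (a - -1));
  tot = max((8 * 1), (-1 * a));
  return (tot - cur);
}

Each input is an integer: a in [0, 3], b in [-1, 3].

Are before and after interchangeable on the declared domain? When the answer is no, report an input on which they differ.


a=0, b=-1 yields -9 from before but 9 from after.
verdict: not equivalent; witness: a=0, b=-1


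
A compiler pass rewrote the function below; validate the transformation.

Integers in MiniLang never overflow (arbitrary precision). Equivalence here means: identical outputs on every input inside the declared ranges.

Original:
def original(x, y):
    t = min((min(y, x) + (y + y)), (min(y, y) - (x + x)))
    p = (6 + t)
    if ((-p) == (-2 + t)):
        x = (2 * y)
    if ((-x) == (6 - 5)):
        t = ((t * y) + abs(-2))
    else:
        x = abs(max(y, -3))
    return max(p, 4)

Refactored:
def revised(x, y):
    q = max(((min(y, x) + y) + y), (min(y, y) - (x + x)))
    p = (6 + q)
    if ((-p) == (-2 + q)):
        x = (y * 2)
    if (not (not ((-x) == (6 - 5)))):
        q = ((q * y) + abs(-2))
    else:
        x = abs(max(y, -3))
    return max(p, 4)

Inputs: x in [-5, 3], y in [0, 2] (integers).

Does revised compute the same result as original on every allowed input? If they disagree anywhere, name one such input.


x=-5, y=0 yields 4 from original but 16 from revised.
verdict: not equivalent; witness: x=-5, y=0
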